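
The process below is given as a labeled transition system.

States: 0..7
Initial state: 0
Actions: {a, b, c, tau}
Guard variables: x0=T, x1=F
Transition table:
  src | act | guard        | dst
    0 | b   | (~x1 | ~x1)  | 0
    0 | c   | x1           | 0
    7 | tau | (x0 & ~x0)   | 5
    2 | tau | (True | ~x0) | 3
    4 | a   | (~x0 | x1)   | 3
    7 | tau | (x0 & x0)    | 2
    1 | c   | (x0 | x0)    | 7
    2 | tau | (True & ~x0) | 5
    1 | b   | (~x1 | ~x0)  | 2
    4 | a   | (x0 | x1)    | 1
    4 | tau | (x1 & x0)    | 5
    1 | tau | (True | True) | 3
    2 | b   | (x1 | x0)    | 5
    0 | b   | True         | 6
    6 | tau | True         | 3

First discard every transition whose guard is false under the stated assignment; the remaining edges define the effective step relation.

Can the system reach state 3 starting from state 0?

Answer: REACHABLE

Working:
After dropping false guards: 10 live edges.
depth 0: {0}
depth 1: {6}  now seen {0,6}
depth 2: {3}  now seen {0,3,6}
Reachable = {0,3,6}
trace reaching 3: b·tau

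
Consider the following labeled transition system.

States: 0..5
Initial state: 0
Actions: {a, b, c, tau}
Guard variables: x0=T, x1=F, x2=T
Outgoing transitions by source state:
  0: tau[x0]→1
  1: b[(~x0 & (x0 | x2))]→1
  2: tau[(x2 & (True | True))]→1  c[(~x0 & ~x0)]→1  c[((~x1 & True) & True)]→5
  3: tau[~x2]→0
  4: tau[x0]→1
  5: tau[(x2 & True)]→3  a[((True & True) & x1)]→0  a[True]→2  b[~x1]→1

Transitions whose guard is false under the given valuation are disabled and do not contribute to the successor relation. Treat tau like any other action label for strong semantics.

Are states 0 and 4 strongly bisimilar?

Refine partition for ~:
  π0 = {{0,1,2,3,4,5}}
  π1 = {{0,4},{1,3},{2},{5}}
4 equivalence class(es) (converged in 2)
0∈{0,4}, 4∈{0,4}

Answer: BISIMILAR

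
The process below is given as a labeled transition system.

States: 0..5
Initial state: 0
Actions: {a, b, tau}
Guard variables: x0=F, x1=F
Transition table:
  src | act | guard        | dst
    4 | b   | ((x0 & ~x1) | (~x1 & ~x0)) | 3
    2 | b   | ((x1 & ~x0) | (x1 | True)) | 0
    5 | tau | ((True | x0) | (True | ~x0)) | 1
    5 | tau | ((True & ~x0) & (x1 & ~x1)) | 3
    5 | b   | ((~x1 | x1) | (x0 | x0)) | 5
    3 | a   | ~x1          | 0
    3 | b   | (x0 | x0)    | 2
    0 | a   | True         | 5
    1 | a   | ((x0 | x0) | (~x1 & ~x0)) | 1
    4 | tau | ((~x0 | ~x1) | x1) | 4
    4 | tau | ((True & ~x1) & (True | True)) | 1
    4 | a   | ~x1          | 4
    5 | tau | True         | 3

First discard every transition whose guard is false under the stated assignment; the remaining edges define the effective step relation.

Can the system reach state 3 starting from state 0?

Answer: REACHABLE

Trace:
11 transition(s) survive guard evaluation.
L0 = {0}
L1 = {5}  total {0,5}
L2 = {1,3}  total {0,1,3,5}
Reachable = {0,1,3,5}
Path to 3: a·tau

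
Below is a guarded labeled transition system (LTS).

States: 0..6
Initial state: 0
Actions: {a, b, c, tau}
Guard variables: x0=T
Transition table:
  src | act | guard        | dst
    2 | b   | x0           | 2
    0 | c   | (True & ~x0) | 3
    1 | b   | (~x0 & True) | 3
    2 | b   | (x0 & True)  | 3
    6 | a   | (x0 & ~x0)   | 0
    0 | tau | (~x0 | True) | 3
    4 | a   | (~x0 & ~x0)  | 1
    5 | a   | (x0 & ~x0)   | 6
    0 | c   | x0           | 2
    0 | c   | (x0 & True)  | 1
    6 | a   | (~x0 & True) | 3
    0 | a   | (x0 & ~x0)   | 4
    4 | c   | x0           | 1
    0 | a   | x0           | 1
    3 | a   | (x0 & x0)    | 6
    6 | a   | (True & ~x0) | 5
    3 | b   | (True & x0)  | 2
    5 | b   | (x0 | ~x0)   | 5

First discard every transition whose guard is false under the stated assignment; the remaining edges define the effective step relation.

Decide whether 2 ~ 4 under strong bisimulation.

Answer: NOT BISIMILAR

Analysis:
Refine partition for ~:
  P[0] = {{0,1,2,3,4,5,6}}
  P[1] = {{0},{1,6},{2,5},{3},{4}}
  P[2] = {{0},{1,6},{2},{3},{4},{5}}
stable after 3 split(s): 6 block(s)
class of 2: {2}; class of 4: {4}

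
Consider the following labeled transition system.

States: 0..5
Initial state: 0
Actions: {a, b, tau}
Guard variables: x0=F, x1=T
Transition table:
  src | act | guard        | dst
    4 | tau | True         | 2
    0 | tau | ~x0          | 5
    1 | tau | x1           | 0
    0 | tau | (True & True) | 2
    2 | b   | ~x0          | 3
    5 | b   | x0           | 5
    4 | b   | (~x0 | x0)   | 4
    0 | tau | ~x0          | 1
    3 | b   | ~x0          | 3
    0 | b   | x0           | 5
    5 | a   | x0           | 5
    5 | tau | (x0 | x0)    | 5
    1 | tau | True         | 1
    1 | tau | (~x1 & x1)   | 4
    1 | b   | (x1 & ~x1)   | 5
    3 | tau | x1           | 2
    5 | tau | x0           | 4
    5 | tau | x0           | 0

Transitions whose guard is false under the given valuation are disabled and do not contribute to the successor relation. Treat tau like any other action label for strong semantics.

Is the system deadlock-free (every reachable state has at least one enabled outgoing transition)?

R = {0,1,2,3,5}
  0: tau→1  tau→2  tau→5  [3 exit(s)]
  1: tau→0  tau→1  [2 exit(s)]
  2: b→3  [1 exit(s)]
  3: b→3  tau→2  [2 exit(s)]
  5: ∅  [no exit]
Path to 5: tau

Answer: DEADLOCK at state 5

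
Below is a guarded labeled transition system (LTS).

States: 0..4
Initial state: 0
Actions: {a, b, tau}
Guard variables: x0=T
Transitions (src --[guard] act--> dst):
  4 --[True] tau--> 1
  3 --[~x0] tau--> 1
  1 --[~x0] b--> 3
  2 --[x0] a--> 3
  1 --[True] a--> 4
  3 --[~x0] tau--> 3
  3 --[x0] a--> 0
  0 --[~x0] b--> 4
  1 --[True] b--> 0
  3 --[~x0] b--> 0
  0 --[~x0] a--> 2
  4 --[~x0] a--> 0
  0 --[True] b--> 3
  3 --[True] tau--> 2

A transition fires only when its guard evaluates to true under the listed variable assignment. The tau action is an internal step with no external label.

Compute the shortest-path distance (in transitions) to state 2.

Answer: 2

Working:
Layered search for 2:
  L0 = {0}
  L1 = {3}
  L2 = {2}
depth(2)=2, e.g. b·tau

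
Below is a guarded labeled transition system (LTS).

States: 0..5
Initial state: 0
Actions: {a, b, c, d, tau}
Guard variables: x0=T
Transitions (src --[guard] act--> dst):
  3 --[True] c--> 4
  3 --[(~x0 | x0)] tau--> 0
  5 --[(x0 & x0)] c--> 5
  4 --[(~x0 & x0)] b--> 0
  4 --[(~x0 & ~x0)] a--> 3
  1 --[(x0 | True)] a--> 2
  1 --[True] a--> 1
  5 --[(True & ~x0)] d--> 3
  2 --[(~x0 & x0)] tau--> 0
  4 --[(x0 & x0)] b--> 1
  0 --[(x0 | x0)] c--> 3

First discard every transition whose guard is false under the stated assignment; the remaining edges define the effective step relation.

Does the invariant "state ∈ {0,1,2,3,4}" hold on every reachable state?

Allowed set {0,1,2,3,4}
Reach set: {0,1,2,3,4}
  0: ok
  1: ok
  2: ok
  3: ok
  4: ok

Answer: INVARIANT HOLDS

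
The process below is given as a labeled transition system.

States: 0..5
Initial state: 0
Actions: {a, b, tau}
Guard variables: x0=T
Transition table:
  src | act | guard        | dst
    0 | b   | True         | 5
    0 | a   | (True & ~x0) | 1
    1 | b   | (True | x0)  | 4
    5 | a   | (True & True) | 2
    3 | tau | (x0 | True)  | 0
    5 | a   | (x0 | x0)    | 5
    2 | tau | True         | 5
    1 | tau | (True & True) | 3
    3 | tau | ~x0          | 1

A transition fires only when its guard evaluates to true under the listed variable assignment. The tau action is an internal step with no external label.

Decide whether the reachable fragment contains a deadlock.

Reachable = {0,2,5}
  0: b→5  [1 exit(s)]
  2: tau→5  [1 exit(s)]
  5: a→2  a→5  [2 exit(s)]

Answer: DEADLOCK-FREE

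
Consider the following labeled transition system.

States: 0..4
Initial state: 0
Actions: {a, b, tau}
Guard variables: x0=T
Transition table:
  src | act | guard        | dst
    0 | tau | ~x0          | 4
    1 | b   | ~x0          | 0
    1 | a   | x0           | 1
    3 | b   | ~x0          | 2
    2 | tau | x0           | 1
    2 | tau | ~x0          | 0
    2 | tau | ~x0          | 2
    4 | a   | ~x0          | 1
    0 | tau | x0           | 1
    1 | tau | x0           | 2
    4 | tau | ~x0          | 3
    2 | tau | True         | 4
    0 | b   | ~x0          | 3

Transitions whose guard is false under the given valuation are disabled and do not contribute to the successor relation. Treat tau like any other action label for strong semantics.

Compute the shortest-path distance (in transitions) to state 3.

BFS to 3:
  L0 = {0}
  L1 = {1}
  L2 = {2}
  L3 = {4}
3 never appears.

Answer: UNREACHABLE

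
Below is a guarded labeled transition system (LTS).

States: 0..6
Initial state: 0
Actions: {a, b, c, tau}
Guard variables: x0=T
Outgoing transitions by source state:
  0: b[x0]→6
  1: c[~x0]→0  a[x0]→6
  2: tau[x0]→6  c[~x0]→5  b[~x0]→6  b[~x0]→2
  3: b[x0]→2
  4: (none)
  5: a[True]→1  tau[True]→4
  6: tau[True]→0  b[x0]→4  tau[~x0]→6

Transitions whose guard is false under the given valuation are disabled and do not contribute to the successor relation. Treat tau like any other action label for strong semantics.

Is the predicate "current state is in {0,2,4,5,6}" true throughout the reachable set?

Inv-set: {0,2,4,5,6}
Reach set: {0,4,6}
  0: ok
  4: ok
  6: ok

Answer: INVARIANT HOLDS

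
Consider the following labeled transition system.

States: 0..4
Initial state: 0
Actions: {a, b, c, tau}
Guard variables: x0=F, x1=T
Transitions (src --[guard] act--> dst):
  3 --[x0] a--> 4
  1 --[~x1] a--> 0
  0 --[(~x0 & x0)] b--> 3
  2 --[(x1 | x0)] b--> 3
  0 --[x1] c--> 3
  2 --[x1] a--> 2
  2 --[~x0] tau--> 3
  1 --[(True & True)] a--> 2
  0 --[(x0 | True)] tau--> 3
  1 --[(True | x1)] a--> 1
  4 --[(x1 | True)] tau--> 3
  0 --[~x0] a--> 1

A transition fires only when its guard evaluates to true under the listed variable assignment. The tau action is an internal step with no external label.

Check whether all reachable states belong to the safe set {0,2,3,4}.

Inv-set: {0,2,3,4}
Reach set: {0,1,2,3}
  0: safe
  1: ✗ unsafe
  2: safe
  3: safe
counterexample path to 1: a

Answer: INVARIANT VIOLATED at state 1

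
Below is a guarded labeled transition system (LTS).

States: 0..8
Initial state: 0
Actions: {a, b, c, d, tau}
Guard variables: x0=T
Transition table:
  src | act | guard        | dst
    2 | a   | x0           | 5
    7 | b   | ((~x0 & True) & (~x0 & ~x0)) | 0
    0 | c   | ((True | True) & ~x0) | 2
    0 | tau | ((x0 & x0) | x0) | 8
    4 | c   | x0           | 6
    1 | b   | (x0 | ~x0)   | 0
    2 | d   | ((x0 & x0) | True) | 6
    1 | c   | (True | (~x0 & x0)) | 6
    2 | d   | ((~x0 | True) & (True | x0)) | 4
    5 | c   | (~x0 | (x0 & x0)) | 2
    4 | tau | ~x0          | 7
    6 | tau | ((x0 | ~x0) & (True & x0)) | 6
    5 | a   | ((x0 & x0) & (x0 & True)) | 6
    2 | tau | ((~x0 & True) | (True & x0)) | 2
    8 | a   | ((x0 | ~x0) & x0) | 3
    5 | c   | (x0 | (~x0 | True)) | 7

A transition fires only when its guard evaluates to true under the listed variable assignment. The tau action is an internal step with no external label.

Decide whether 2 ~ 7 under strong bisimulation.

Bisimulation quotient by refinement:
  π0 = {{0,1,2,3,4,5,6,7,8}}
  π1 = {{0,6},{1},{2},{3,7},{4},{5},{8}}
  π2 = {{0},{1},{2},{3,7},{4},{5},{6},{8}}
Fixed point at round 3; 8 class(es).
2∈{2}, 7∈{3,7}

Answer: NOT BISIMILAR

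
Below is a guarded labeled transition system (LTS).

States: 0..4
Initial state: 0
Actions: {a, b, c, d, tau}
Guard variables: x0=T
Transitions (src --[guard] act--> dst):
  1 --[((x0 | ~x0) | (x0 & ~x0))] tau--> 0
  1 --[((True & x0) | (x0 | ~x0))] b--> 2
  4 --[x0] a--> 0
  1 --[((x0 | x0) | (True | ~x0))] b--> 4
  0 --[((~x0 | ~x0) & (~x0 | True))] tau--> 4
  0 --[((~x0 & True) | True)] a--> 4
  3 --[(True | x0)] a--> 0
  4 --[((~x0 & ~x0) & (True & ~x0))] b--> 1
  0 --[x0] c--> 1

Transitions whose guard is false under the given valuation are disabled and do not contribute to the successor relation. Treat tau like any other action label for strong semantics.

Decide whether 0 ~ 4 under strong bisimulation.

Answer: NOT BISIMILAR

Analysis:
Compute ~ classes (split until stable):
  π0 = {{0,1,2,3,4}}
  π1 = {{0},{1},{2},{3,4}}
stable after 2 split(s): 4 block(s)
[0]={0}  [4]={3,4}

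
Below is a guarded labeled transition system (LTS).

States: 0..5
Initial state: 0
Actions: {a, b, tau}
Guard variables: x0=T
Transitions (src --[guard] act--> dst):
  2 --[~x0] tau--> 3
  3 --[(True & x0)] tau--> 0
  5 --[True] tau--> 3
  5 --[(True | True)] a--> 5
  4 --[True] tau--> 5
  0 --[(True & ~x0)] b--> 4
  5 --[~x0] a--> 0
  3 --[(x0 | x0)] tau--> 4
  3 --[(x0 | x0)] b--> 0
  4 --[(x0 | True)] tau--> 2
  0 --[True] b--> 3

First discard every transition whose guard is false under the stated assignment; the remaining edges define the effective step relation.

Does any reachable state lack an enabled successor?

Reach set: {0,2,3,4,5}
  0: b→3  [1 out]
  2: ∅  [no exit]
  3: b→0  tau→0  tau→4  [3 out]
  4: tau→2  tau→5  [2 out]
  5: a→5  tau→3  [2 out]
Path to 2: b·tau·tau

Answer: DEADLOCK at state 2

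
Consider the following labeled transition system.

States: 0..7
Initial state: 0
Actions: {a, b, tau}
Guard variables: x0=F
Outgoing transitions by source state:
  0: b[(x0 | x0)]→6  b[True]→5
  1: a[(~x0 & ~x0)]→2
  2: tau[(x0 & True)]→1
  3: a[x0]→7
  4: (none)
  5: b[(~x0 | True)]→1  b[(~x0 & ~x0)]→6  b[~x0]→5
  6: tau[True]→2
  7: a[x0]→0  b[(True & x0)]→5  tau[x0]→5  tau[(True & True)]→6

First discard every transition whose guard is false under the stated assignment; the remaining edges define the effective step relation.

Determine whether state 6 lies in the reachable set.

After dropping false guards: 7 live edges.
depth 0: {0}
depth 1: {5}  now seen {0,5}
depth 2: {1,6}  now seen {0,1,5,6}
depth 3: {2}  now seen {0,1,2,5,6}
Reach set: {0,1,2,5,6}
Path to 6: b·b

Answer: REACHABLE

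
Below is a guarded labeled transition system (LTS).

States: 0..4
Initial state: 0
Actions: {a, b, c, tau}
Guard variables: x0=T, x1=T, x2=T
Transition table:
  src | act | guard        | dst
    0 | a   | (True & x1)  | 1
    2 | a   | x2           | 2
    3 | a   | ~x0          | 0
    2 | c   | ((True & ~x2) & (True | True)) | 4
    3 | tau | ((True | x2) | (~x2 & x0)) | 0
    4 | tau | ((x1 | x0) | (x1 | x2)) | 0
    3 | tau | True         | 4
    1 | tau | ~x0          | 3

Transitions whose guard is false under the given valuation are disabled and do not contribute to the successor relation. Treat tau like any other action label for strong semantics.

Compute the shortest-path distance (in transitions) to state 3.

Answer: UNREACHABLE

Trace:
BFS to 3:
  depth 0: {0}
  depth 1: {1}
3 never appears.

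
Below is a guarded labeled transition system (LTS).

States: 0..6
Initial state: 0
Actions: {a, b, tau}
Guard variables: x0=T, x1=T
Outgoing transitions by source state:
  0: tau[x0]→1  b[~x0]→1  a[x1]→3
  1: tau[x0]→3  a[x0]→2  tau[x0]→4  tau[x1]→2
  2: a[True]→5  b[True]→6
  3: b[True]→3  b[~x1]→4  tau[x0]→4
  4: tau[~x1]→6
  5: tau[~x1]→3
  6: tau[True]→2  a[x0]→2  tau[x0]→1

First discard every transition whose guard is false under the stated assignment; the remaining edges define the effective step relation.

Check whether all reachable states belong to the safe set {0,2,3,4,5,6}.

Allowed set {0,2,3,4,5,6}
R = {0,1,2,3,4,5,6}
  0: safe
  1: VIOLATES
  2: safe
  3: safe
  4: safe
  5: safe
  6: safe
reach 1 via tau — violates

Answer: INVARIANT VIOLATED at state 1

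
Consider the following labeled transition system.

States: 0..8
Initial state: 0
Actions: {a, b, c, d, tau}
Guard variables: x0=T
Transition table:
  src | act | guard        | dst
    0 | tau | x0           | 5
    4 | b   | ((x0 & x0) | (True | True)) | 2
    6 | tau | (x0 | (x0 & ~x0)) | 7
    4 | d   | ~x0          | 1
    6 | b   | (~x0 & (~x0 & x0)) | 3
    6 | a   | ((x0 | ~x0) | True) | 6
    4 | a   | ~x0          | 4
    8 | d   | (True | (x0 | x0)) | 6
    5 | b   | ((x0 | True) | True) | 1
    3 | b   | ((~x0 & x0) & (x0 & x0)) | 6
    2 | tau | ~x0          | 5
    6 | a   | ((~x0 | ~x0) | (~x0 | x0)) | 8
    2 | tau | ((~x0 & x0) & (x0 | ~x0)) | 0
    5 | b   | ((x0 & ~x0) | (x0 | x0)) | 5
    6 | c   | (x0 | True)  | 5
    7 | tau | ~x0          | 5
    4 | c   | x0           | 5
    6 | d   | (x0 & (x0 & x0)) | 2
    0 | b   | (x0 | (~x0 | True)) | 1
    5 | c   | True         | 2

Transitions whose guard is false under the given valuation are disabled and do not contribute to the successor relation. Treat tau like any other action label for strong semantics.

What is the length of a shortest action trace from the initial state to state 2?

BFS to 2:
  L0 = {0}
  L1 = {1,5}
  L2 = {2}
depth(2)=2, e.g. tau·c

Answer: 2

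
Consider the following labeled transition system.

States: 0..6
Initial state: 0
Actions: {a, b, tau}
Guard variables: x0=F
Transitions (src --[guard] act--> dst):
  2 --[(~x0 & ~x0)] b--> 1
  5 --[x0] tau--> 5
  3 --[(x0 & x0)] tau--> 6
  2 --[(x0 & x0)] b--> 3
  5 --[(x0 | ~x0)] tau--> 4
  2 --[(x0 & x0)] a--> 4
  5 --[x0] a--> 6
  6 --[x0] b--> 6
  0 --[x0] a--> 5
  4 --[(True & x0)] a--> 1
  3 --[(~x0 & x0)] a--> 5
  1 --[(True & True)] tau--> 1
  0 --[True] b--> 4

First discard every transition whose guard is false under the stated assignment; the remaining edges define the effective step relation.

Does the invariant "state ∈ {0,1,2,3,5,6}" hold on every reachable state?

Answer: INVARIANT VIOLATED at state 4

Analysis:
Inv-set: {0,1,2,3,5,6}
Reach set: {0,4}
  0: ok
  4: ✗ unsafe
reach 4 via b — violates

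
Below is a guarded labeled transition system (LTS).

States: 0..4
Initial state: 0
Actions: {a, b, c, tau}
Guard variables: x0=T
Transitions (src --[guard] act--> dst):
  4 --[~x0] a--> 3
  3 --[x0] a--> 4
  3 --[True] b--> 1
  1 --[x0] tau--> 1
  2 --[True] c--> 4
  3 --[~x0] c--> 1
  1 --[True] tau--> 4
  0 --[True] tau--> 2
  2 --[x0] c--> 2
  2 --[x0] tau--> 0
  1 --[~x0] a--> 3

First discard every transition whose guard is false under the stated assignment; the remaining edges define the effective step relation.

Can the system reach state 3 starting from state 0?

Answer: UNREACHABLE

Trace:
8 transition(s) survive guard evaluation.
Layer 0: {0}
Layer 1: {2}  now seen {0,2}
Layer 2: {4}  now seen {0,2,4}
R = {0,2,4}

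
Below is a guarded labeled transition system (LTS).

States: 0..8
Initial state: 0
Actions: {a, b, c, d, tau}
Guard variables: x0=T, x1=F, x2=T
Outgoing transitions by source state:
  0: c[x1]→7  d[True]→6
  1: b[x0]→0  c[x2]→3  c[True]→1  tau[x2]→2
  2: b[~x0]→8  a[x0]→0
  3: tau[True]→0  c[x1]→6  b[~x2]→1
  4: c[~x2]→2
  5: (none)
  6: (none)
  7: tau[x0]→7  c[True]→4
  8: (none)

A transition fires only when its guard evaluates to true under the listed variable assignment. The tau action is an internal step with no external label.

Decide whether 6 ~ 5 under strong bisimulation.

Answer: BISIMILAR

Trace:
Refine partition for ~:
  round 0: {{0,1,2,3,4,5,6,7,8}}
  round 1: {{0},{1},{2},{3},{4,5,6,8},{7}}
6 equivalence class(es) (converged in 2)
6∈{4,5,6,8}, 5∈{4,5,6,8}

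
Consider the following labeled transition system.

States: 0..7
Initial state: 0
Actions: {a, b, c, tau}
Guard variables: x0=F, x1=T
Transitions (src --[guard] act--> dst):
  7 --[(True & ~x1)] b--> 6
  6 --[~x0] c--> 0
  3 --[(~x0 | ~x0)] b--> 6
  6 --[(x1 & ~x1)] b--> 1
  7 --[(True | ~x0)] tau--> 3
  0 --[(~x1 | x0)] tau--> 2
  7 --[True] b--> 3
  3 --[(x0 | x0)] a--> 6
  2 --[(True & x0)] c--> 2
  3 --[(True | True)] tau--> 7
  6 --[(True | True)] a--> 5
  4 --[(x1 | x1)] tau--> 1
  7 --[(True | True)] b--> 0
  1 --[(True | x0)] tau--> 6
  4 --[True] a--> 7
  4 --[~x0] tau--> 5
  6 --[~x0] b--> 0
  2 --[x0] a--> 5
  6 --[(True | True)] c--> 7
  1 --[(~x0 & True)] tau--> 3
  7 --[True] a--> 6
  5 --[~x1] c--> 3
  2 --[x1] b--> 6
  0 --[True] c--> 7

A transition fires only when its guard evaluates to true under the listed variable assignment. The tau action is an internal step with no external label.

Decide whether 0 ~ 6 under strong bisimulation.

Answer: NOT BISIMILAR

Analysis:
Refine partition for ~:
  round 0: {{0,1,2,3,4,5,6,7}}
  round 1: {{0},{1},{2},{3},{4},{5},{6},{7}}
8 equivalence class(es) (converged in 2)
[0]={0}  [6]={6}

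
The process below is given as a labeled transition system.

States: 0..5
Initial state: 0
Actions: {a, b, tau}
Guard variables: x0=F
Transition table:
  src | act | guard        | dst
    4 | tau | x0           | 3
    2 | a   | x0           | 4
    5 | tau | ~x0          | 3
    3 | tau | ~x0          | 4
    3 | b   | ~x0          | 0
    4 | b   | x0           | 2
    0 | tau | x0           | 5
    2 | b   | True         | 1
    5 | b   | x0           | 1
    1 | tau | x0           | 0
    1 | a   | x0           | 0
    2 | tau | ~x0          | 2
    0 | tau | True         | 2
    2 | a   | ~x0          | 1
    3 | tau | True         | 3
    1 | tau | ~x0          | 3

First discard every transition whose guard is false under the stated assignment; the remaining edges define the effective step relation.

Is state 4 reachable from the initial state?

Answer: REACHABLE

Analysis:
After dropping false guards: 9 live edges.
L0 = {0}
L1 = {2}  cumulative {0,2}
L2 = {1}  cumulative {0,1,2}
L3 = {3}  cumulative {0,1,2,3}
L4 = {4}  cumulative {0,1,2,3,4}
Reachable = {0,1,2,3,4}
Path to 4: tau·b·tau·tau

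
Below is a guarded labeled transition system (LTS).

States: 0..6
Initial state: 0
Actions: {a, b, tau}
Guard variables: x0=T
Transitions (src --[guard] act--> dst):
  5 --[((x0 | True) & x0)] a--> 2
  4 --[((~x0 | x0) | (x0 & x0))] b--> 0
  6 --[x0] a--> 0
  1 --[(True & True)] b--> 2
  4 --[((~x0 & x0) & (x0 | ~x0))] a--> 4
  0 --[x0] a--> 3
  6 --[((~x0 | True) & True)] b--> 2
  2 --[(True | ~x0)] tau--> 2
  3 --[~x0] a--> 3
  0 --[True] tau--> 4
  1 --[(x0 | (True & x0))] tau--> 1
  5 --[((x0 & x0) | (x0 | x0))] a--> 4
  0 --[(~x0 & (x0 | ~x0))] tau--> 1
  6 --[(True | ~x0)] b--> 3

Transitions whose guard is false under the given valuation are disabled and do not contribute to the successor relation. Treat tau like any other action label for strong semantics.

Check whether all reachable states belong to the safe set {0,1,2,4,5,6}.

Safe = {0,1,2,4,5,6}
Reach set: {0,3,4}
  0: ok
  3: outside
  4: ok
counterexample path to 3: a

Answer: INVARIANT VIOLATED at state 3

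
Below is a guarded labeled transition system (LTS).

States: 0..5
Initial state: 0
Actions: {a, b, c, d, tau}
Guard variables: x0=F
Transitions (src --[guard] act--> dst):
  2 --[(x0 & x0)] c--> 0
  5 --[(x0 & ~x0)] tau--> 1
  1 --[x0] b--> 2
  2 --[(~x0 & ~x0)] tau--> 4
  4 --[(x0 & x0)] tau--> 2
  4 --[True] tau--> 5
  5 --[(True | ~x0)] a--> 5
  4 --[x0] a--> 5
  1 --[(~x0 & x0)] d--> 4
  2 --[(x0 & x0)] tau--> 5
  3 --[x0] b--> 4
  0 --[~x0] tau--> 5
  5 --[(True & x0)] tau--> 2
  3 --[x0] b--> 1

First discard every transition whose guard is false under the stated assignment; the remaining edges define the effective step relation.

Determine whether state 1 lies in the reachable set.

After dropping false guards: 4 live edges.
L0 = {0}
L1 = {5}  now seen {0,5}
Reachable = {0,5}

Answer: UNREACHABLE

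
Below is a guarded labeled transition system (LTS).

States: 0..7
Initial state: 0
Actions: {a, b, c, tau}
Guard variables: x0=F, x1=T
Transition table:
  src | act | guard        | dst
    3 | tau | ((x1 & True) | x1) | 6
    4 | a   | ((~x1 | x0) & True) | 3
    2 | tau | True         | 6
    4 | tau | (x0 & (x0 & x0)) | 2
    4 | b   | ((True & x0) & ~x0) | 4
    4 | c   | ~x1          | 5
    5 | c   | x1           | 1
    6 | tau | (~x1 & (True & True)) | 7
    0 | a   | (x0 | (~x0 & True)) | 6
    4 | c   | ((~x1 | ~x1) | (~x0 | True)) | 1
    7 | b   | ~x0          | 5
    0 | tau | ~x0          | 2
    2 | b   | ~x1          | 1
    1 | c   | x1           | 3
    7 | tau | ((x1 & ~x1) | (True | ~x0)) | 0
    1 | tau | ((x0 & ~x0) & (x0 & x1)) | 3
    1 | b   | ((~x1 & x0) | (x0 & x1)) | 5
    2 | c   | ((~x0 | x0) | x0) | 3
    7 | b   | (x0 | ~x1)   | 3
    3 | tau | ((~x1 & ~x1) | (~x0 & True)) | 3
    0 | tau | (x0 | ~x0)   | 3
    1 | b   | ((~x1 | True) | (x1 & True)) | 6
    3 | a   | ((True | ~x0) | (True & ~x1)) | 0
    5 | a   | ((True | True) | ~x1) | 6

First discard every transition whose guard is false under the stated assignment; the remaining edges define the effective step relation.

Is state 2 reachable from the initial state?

Answer: REACHABLE

Trace:
15 transition(s) survive guard evaluation.
L0 = {0}
L1 = {2,3,6}  total {0,2,3,6}
Reach set: {0,2,3,6}
witness 2: tau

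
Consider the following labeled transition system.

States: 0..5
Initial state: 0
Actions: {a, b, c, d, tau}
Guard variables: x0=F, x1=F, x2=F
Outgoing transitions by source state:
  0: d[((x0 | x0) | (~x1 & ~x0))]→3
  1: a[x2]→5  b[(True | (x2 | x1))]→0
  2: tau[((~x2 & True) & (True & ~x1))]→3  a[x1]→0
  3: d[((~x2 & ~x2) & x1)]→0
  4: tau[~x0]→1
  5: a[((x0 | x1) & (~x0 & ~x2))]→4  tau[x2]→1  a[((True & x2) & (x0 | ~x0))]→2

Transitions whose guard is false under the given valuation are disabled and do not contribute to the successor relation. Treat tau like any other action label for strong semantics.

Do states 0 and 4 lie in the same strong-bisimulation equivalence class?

Answer: NOT BISIMILAR

Working:
Bisimulation quotient by refinement:
  round 0: {{0,1,2,3,4,5}}
  round 1: {{0},{1},{2,4},{3,5}}
  round 2: {{0},{1},{2},{3,5},{4}}
5 equivalence class(es) (converged in 3)
[0]={0}  [4]={4}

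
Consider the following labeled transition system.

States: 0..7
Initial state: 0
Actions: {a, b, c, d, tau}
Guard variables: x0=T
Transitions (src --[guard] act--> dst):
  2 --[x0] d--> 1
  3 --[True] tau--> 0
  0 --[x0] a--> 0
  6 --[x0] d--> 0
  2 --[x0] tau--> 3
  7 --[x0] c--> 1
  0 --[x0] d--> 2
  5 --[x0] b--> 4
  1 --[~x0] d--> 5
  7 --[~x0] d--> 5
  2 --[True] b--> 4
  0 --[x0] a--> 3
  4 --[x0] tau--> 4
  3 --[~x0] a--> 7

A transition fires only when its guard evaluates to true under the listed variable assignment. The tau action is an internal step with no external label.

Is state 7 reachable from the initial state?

After dropping false guards: 11 live edges.
Layer 0: {0}
Layer 1: {2,3}  total {0,2,3}
Layer 2: {1,4}  total {0,1,2,3,4}
Reachable = {0,1,2,3,4}

Answer: UNREACHABLE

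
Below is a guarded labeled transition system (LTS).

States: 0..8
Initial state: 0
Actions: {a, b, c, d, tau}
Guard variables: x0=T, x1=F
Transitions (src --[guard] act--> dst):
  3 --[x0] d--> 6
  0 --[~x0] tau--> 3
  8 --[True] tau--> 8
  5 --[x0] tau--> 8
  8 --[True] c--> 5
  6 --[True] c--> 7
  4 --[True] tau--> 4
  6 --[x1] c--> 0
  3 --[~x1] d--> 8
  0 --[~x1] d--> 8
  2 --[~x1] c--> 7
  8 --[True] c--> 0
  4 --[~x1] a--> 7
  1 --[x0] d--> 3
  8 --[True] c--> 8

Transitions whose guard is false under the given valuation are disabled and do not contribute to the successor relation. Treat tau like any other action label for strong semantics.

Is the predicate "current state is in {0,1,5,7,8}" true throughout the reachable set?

Answer: INVARIANT HOLDS

Trace:
Safe = {0,1,5,7,8}
Reach set: {0,5,8}
  0: ok
  5: ok
  8: ok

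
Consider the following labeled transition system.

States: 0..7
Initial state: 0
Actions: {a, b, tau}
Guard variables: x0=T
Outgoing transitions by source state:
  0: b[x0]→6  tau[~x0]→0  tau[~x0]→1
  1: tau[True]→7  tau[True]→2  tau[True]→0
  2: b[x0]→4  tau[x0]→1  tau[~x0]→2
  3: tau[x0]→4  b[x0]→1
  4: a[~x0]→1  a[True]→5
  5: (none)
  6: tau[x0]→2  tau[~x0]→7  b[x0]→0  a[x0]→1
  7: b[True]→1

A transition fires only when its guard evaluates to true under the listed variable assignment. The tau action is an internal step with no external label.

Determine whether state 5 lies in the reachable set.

Answer: REACHABLE

Analysis:
13 transition(s) survive guard evaluation.
depth 0: {0}
depth 1: {6}  total {0,6}
depth 2: {1,2}  total {0,1,2,6}
depth 3: {4,7}  total {0,1,2,4,6,7}
depth 4: {5}  total {0,1,2,4,5,6,7}
Reach set: {0,1,2,4,5,6,7}
Path to 5: b·tau·b·a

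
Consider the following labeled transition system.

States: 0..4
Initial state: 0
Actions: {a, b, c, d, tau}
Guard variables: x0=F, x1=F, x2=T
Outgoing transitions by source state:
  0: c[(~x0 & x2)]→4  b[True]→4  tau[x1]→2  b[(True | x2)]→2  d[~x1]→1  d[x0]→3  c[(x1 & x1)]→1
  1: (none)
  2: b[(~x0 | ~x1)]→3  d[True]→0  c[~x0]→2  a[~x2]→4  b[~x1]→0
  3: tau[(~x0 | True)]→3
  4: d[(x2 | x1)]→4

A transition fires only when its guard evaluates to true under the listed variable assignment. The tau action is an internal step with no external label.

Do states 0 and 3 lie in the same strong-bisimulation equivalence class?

Answer: NOT BISIMILAR

Trace:
Compute ~ classes (split until stable):
  P[0] = {{0,1,2,3,4}}
  P[1] = {{0,2},{1},{3},{4}}
  P[2] = {{0},{1},{2},{3},{4}}
Fixed point at round 3; 5 class(es).
[0]={0}  [3]={3}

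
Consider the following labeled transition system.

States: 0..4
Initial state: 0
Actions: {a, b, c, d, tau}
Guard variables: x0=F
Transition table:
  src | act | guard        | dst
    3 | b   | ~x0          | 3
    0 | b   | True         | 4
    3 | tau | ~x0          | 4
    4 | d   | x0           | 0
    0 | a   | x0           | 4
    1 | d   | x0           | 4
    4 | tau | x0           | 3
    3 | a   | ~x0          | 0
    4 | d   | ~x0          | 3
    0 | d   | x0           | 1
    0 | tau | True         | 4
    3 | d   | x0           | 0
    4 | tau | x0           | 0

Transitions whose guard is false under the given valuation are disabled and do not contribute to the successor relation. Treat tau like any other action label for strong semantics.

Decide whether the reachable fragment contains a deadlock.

Answer: DEADLOCK-FREE

Working:
Reachable = {0,3,4}
  0: b→4  tau→4  [2 out]
  3: a→0  b→3  tau→4  [3 out]
  4: d→3  [1 out]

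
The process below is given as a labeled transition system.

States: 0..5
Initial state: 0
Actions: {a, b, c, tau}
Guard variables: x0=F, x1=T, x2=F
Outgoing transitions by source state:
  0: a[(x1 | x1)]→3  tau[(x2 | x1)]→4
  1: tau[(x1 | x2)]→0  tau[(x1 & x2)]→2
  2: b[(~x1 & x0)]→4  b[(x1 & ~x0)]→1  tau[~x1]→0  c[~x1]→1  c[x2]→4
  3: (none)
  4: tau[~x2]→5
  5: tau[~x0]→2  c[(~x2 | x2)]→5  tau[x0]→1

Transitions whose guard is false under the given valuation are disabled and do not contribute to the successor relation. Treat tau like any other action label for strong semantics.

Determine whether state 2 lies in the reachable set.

After dropping false guards: 7 live edges.
depth 0: {0}
depth 1: {3,4}  now seen {0,3,4}
depth 2: {5}  now seen {0,3,4,5}
depth 3: {2}  now seen {0,2,3,4,5}
depth 4: {1}  now seen {0,1,2,3,4,5}
R = {0,1,2,3,4,5}
witness 2: tau·tau·tau

Answer: REACHABLE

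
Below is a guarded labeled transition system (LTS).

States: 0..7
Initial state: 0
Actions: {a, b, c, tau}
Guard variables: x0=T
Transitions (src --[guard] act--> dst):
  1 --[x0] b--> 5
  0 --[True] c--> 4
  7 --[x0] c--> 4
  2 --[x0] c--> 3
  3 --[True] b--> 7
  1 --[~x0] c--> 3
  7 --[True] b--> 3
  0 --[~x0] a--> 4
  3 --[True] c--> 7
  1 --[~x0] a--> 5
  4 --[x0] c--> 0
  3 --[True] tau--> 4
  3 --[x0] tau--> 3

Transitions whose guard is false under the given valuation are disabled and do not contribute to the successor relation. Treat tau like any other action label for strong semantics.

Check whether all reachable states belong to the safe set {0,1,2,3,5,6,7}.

Safe = {0,1,2,3,5,6,7}
Reachable = {0,4}
  0: safe
  4: VIOLATES
witness against invariant: c → 4

Answer: INVARIANT VIOLATED at state 4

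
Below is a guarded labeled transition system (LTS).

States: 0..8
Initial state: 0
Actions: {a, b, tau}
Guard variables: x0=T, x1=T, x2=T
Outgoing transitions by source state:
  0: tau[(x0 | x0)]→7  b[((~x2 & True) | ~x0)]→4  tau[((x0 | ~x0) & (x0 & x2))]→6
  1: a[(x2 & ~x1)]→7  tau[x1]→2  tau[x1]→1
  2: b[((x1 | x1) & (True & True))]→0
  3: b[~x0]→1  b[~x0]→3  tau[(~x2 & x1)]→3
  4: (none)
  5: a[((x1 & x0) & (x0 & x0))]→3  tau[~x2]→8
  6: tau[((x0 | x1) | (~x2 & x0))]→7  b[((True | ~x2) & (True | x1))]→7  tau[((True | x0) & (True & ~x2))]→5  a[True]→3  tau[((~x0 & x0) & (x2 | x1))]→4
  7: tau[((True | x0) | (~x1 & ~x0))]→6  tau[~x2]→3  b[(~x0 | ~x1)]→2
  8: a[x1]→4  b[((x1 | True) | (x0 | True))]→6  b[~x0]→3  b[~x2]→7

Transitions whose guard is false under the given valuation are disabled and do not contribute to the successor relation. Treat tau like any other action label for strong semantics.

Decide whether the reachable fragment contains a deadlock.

Answer: DEADLOCK at state 3

Working:
Reach set: {0,3,6,7}
  0: tau→6  tau→7  [2 exit(s)]
  3: ∅  [deadlock]
  6: a→3  b→7  tau→7  [3 exit(s)]
  7: tau→6  [1 exit(s)]
trace reaching 3: tau·a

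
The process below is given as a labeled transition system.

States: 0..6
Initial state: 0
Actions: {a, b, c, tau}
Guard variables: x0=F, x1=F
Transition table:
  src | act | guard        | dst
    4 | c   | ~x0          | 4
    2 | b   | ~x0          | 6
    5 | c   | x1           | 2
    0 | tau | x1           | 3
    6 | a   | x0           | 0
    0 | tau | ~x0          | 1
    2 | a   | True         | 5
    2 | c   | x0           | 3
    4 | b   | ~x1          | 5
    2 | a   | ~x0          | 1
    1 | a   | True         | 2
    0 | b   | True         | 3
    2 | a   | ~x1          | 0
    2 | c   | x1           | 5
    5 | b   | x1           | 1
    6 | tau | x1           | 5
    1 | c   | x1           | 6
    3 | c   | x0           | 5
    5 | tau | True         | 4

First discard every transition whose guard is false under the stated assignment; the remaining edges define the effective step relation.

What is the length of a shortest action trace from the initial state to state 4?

Breadth-first toward 4:
  Layer 0: {0}
  Layer 1: {1,3}
  Layer 2: {2}
  Layer 3: {5,6}
  Layer 4: {4}
4 enters at depth 4; path tau·a·a·tau

Answer: 4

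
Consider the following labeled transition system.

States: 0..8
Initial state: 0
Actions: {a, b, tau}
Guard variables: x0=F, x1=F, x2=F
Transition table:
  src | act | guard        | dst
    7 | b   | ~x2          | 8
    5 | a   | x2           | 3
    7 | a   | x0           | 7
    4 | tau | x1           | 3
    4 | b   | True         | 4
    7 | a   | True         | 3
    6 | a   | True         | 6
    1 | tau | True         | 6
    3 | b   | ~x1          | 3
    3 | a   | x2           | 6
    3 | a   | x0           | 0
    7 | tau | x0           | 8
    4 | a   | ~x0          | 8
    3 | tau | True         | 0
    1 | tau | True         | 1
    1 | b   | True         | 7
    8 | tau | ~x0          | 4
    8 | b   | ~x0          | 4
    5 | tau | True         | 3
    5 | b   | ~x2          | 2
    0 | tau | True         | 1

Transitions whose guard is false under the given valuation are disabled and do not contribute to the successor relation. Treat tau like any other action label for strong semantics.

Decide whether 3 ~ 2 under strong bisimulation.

Refine partition for ~:
  round 0: {{0,1,2,3,4,5,6,7,8}}
  round 1: {{0},{1,3,5,8},{2},{4,7},{6}}
  round 2: {{0},{1},{2},{3},{4},{5},{6},{7},{8}}
Fixed point at round 3; 9 class(es).
class of 3: {3}; class of 2: {2}

Answer: NOT BISIMILAR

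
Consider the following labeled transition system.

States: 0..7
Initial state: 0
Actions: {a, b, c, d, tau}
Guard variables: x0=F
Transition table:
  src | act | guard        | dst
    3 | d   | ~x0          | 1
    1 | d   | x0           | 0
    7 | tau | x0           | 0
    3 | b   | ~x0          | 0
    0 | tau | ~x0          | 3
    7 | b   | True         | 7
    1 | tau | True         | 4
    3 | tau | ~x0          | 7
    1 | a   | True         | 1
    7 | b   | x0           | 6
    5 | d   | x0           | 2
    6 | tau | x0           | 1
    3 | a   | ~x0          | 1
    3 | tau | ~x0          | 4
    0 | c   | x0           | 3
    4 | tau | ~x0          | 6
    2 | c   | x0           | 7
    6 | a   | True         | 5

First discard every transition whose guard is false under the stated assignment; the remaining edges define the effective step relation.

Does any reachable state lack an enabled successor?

Answer: DEADLOCK at state 5

Analysis:
Reach set: {0,1,3,4,5,6,7}
  0: tau→3  [deg 1]
  1: a→1  tau→4  [deg 2]
  3: a→1  b→0  d→1  tau→4  tau→7  [deg 5]
  4: tau→6  [deg 1]
  5: ∅  [deadlock]
  6: a→5  [deg 1]
  7: b→7  [deg 1]
witness 5: tau·tau·tau·a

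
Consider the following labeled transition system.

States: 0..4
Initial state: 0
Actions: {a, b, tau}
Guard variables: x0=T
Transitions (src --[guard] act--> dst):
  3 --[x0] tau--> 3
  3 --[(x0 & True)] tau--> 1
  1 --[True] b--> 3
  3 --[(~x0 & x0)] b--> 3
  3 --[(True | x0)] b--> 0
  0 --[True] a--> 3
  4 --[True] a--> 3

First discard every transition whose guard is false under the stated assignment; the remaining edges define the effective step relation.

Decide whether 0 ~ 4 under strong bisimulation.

Bisimulation quotient by refinement:
  π0 = {{0,1,2,3,4}}
  π1 = {{0,4},{1},{2},{3}}
stable after 2 split(s): 4 block(s)
0∈{0,4}, 4∈{0,4}

Answer: BISIMILAR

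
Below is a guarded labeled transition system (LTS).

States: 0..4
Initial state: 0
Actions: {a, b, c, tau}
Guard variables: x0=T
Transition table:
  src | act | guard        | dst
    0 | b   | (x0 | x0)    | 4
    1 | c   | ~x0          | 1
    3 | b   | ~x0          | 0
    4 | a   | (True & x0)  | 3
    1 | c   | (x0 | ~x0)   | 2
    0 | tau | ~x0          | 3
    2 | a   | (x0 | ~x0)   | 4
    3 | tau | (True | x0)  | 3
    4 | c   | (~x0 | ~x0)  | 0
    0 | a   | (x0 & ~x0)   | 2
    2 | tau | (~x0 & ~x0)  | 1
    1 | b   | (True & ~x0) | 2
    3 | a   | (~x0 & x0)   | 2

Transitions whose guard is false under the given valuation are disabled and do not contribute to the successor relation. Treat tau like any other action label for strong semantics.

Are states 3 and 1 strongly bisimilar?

Answer: NOT BISIMILAR

Working:
Refine partition for ~:
  π0 = {{0,1,2,3,4}}
  π1 = {{0},{1},{2,4},{3}}
  π2 = {{0},{1},{2},{3},{4}}
Fixed point at round 3; 5 class(es).
3∈{3}, 1∈{1}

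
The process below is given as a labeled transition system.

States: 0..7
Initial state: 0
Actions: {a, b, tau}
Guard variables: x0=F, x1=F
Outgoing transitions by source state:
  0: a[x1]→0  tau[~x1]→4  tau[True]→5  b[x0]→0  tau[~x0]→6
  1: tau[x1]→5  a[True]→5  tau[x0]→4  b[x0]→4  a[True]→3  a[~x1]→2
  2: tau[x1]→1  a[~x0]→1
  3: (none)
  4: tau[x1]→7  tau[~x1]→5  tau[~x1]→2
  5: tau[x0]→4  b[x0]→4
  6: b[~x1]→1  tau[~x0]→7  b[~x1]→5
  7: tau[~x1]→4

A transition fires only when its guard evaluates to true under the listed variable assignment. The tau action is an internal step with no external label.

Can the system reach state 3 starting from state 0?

Answer: REACHABLE

Trace:
After dropping false guards: 13 live edges.
Layer 0: {0}
Layer 1: {4,5,6}  cumulative {0,4,5,6}
Layer 2: {1,2,7}  cumulative {0,1,2,4,5,6,7}
Layer 3: {3}  cumulative {0,1,2,3,4,5,6,7}
Reachable = {0,1,2,3,4,5,6,7}
trace reaching 3: tau·b·a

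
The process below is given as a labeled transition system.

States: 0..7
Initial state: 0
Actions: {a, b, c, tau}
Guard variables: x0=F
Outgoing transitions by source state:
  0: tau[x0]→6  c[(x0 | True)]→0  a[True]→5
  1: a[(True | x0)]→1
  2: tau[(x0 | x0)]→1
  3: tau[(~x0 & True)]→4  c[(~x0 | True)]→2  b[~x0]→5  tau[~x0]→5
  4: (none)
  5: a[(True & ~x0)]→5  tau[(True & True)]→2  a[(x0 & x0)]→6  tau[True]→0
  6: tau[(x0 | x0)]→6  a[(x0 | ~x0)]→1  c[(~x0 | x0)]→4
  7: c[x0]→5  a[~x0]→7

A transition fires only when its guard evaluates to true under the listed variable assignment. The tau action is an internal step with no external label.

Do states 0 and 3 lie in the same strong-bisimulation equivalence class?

Answer: NOT BISIMILAR

Analysis:
Refine partition for ~:
  round 0: {{0,1,2,3,4,5,6,7}}
  round 1: {{0,6},{1,7},{2,4},{3},{5}}
  round 2: {{0},{1,7},{2,4},{3},{5},{6}}
6 equivalence class(es) (converged in 3)
[0]={0}  [3]={3}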